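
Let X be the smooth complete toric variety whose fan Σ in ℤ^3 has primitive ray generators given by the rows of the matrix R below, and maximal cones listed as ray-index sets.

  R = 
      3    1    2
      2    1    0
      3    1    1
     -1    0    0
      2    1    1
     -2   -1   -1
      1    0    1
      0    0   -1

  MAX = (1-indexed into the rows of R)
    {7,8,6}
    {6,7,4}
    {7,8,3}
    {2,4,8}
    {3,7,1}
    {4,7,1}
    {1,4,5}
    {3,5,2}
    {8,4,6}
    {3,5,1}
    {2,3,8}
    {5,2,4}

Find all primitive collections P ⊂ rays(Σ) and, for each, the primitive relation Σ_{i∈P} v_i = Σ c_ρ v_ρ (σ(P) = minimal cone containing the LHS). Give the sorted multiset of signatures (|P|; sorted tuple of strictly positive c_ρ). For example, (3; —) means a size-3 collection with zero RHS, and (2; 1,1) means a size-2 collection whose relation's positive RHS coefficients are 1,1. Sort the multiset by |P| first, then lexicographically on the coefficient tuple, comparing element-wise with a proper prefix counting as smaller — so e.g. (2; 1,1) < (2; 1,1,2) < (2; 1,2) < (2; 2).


11 collections generate NE(X_Σ); each relation:

  {5,6}:  v_{5} + v_{6} = 0  ⟹  sig = (2; —)
  {1,6}:  v_{1} + v_{6} = v_{7}  ⟹  sig = (2; 1)
  {1,8}:  v_{1} + v_{8} = v_{3}  ⟹  sig = (2; 1)
  {2,6}:  v_{2} + v_{6} = v_{8}  ⟹  sig = (2; 1)
  {2,7}:  v_{2} + v_{7} = v_{3}  ⟹  sig = (2; 1)
  {3,4}:  v_{3} + v_{4} = v_{5}  ⟹  sig = (2; 1)
  {5,7}:  v_{5} + v_{7} = v_{1}  ⟹  sig = (2; 1)
  {5,8}:  v_{5} + v_{8} = v_{2}  ⟹  sig = (2; 1)
  {1,2}:  v_{1} + v_{2} = v_{3} + v_{5}  ⟹  sig = (2; 1,1)
  {3,6}:  v_{3} + v_{6} = v_{7} + v_{8}  ⟹  sig = (2; 1,1)
  {4,7,8}:  v_{4} + v_{7} + v_{8} = 0  ⟹  sig = (3; —)

Sorted signature multiset PRS(X):
{ (2; —),  (2; 1) ×7,  (2; 1,1) ×2,  (3; —) }


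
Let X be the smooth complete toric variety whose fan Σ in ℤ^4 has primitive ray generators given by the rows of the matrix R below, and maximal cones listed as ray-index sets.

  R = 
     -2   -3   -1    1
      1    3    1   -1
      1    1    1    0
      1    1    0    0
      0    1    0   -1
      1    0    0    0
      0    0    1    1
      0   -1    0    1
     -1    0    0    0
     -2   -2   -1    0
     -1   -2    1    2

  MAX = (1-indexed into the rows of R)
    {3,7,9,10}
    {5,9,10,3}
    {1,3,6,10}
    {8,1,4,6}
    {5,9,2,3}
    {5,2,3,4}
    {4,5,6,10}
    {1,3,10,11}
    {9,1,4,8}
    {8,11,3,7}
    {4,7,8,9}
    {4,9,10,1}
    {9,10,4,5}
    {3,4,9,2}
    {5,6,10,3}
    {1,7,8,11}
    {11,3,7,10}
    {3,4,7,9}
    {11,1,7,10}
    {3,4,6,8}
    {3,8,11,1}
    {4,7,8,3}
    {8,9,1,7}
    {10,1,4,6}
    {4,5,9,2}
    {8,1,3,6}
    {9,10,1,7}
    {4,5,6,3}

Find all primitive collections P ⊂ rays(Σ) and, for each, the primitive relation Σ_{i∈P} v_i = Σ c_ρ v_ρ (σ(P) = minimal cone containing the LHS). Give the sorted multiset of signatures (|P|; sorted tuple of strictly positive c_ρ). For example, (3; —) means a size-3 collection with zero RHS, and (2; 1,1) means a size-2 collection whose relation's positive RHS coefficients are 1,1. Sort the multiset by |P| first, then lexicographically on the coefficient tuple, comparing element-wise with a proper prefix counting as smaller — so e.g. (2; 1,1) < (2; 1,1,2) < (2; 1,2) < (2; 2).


Primitive collections (24):

  • {5,8}:  v_{5} + v_{8} = 0  ⟹  sig = (2; —)
  • {6,9}:  v_{6} + v_{9} = 0  ⟹  sig = (2; —)
  • {1,2}:  v_{1} + v_{2} = v_{9}  ⟹  sig = (2; 1)
  • {1,5}:  v_{1} + v_{5} = v_{10}  ⟹  sig = (2; 1)
  • {8,10}:  v_{8} + v_{10} = v_{1}  ⟹  sig = (2; 1)
  • {2,10}:  v_{2} + v_{10} = v_{5} + v_{9}  ⟹  sig = (2; 1,1)
  • {4,11}:  v_{4} + v_{11} = v_{7} + v_{8}  ⟹  sig = (2; 1,1)
  • {5,7}:  v_{5} + v_{7} = v_{3} + v_{9}  ⟹  sig = (2; 1,1)
  • {6,7}:  v_{6} + v_{7} = v_{3} + v_{8}  ⟹  sig = (2; 1,1)
  • {2,6}:  v_{2} + v_{6} = v_{3} + v_{4} + v_{5}  ⟹  sig = (2; 1,1,1)
  • {2,8}:  v_{2} + v_{8} = v_{3} + v_{4} + v_{9}  ⟹  sig = (2; 1,1,1)
  • {2,11}:  v_{2} + v_{11} = v_{3} + v_{7} + v_{9}  ⟹  sig = (2; 1,1,1)
  • {5,11}:  v_{5} + v_{11} = v_{3} + v_{7} + v_{10}  ⟹  sig = (2; 1,1,1)
  • {6,11}:  v_{6} + v_{11} = v_{1} + 2·v_{3} + v_{8}  ⟹  sig = (2; 1,1,2)
  • {9,11}:  v_{9} + v_{11} = 2·v_{7} + v_{10}  ⟹  sig = (2; 1,2)
  • {2,7}:  v_{2} + v_{7} = 2·v_{3} + v_{4} + 2·v_{9}  ⟹  sig = (2; 1,2,2)
  • {3,4,10}:  v_{3} + v_{4} + v_{10} = 0  ⟹  sig = (3; —)
  • {1,3,4}:  v_{1} + v_{3} + v_{4} = v_{8}  ⟹  sig = (3; 1)
  • {1,3,7}:  v_{1} + v_{3} + v_{7} = v_{11}  ⟹  sig = (3; 1)
  • {3,8,9}:  v_{3} + v_{8} + v_{9} = v_{7}  ⟹  sig = (3; 1)
  • {1,3,9}:  v_{1} + v_{3} + v_{9} = v_{7} + v_{10}  ⟹  sig = (3; 1,1)
  • {4,7,10}:  v_{4} + v_{7} + v_{10} = v_{8} + v_{9}  ⟹  sig = (3; 1,1)
  • {1,4,7}:  v_{1} + v_{4} + v_{7} = 2·v_{8} + v_{9}  ⟹  sig = (3; 1,2)
  • {3,4,5,9}:  v_{3} + v_{4} + v_{5} + v_{9} = v_{2}  ⟹  sig = (4; 1)

Signatures (|P|; sorted positive RHS coefficients), sorted:
    (2; —)
    (2; —)
    (2; 1)
    (2; 1)
    (2; 1)
    (2; 1,1)
    (2; 1,1)
    (2; 1,1)
    (2; 1,1)
    (2; 1,1,1)
    (2; 1,1,1)
    (2; 1,1,1)
    (2; 1,1,1)
    (2; 1,1,2)
    (2; 1,2)
    (2; 1,2,2)
    (3; —)
    (3; 1)
    (3; 1)
    (3; 1)
    (3; 1,1)
    (3; 1,1)
    (3; 1,2)
    (4; 1)


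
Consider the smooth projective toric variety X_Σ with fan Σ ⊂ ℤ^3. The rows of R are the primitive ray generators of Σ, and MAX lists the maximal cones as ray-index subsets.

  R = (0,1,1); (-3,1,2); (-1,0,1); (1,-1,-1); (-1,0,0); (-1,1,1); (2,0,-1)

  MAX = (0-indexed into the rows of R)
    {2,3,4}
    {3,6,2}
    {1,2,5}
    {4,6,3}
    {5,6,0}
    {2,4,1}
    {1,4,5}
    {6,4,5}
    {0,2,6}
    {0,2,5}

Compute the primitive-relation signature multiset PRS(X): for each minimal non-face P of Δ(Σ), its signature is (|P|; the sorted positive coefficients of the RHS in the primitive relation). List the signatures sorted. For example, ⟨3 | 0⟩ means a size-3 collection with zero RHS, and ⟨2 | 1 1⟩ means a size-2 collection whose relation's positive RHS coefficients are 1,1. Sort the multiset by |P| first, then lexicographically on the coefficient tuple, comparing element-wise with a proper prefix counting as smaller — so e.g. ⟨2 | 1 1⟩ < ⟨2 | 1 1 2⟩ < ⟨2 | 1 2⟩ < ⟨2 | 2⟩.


Primitive collections (9):

  P = {3,5}:  v_{3} + v_{5} = 0  →  sig = ⟨2 | 0⟩
  P = {0,4}:  v_{0} + v_{4} = v_{5}  →  sig = ⟨2 | 1⟩
  P = {1,6}:  v_{1} + v_{6} = v_{5}  →  sig = ⟨2 | 1⟩
  P = {0,3}:  v_{0} + v_{3} = v_{2} + v_{6}  →  sig = ⟨2 | 1 1⟩
  P = {1,3}:  v_{1} + v_{3} = v_{2} + v_{4}  →  sig = ⟨2 | 1 1⟩
  P = {0,1}:  v_{0} + v_{1} = v_{2} + 2·v_{5}  →  sig = ⟨2 | 1 2⟩
  P = {2,4,6}:  v_{2} + v_{4} + v_{6} = 0  →  sig = ⟨3 | 0⟩
  P = {2,4,5}:  v_{2} + v_{4} + v_{5} = v_{1}  →  sig = ⟨3 | 1⟩
  P = {2,5,6}:  v_{2} + v_{5} + v_{6} = v_{0}  →  sig = ⟨3 | 1⟩

Hence PRS(X_Σ) =
    |P|=2: 6 collections, coeffs (), (1), (1), (1,1), (1,1), (1,2)
    |P|=3: 3 collections, coeffs (), (1), (1)


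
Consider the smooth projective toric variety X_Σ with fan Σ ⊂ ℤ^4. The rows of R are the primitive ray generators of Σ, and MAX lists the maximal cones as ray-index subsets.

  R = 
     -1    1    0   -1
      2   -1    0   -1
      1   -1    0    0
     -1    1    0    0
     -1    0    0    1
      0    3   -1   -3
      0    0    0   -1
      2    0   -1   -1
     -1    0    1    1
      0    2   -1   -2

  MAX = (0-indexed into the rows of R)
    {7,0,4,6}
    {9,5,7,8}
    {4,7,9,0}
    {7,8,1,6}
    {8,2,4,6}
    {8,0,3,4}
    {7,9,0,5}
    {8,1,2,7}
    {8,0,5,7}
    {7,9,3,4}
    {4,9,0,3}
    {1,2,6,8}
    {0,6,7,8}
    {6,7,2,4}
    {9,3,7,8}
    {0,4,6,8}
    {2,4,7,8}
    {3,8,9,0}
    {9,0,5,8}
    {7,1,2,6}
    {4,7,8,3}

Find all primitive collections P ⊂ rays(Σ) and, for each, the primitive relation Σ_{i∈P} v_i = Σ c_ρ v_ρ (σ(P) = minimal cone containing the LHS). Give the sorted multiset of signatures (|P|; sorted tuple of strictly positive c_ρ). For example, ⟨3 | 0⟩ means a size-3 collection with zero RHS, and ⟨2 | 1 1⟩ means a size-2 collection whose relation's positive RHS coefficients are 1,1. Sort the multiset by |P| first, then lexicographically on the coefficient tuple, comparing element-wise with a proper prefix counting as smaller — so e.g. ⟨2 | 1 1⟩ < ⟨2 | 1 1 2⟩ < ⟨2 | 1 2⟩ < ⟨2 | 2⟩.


|primitive collections| = 20. Relations:

  P = {2,3}:  v_{2} + v_{3} = 0  ⇒ sig = ⟨2 | 0⟩
  P = {0,2}:  v_{0} + v_{2} = v_{6}  ⇒ sig = ⟨2 | 1⟩
  P = {1,4}:  v_{1} + v_{4} = v_{2}  ⇒ sig = ⟨2 | 1⟩
  P = {3,6}:  v_{3} + v_{6} = v_{0}  ⇒ sig = ⟨2 | 1⟩
  P = {2,9}:  v_{2} + v_{9} = v_{0} + v_{7}  ⇒ sig = ⟨2 | 1 1⟩
  P = {4,5}:  v_{4} + v_{5} = v_{3} + v_{9}  ⇒ sig = ⟨2 | 1 1⟩
  P = {1,3}:  v_{1} + v_{3} = v_{6} + v_{7} + v_{8}  ⇒ sig = ⟨2 | 1 1 1⟩
  P = {1,9}:  v_{1} + v_{9} = v_{0} + v_{6} + 2·v_{7} + v_{8}  ⇒ sig = ⟨2 | 1 1 1 2⟩
  P = {0,1}:  v_{0} + v_{1} = 2·v_{6} + v_{7} + v_{8}  ⇒ sig = ⟨2 | 1 1 2⟩
  P = {3,5}:  v_{3} + v_{5} = v_{8} + 2·v_{9}  ⇒ sig = ⟨2 | 1 2⟩
  P = {6,9}:  v_{6} + v_{9} = 2·v_{0} + v_{7}  ⇒ sig = ⟨2 | 1 2⟩
  P = {2,5}:  v_{2} + v_{5} = 2·v_{0} + 2·v_{7} + v_{8}  ⇒ sig = ⟨2 | 1 2 2⟩
  P = {1,5}:  v_{1} + v_{5} = 2·v_{0} + v_{6} + 3·v_{7} + 2·v_{8}  ⇒ sig = ⟨2 | 1 2 2 3⟩
  P = {5,6}:  v_{5} + v_{6} = 3·v_{0} + 2·v_{7} + v_{8}  ⇒ sig = ⟨2 | 1 2 3⟩
  P = {0,3,7}:  v_{0} + v_{3} + v_{7} = v_{9}  ⇒ sig = ⟨3 | 1⟩
  P = {4,8,9}:  v_{4} + v_{8} + v_{9} = 2·v_{3}  ⇒ sig = ⟨3 | 2⟩
  P = {4,6,7,8}:  v_{4} + v_{6} + v_{7} + v_{8} = 0  ⇒ sig = ⟨4 | 0⟩
  P = {0,4,7,8}:  v_{0} + v_{4} + v_{7} + v_{8} = v_{3}  ⇒ sig = ⟨4 | 1⟩
  P = {0,7,8,9}:  v_{0} + v_{7} + v_{8} + v_{9} = v_{5}  ⇒ sig = ⟨4 | 1⟩
  P = {2,6,7,8}:  v_{2} + v_{6} + v_{7} + v_{8} = v_{1}  ⇒ sig = ⟨4 | 1⟩

Sorted signature multiset PRS(X):
    ⟨2 | 0⟩
    ⟨2 | 1⟩
    ⟨2 | 1⟩
    ⟨2 | 1⟩
    ⟨2 | 1 1⟩
    ⟨2 | 1 1⟩
    ⟨2 | 1 1 1⟩
    ⟨2 | 1 1 1 2⟩
    ⟨2 | 1 1 2⟩
    ⟨2 | 1 2⟩
    ⟨2 | 1 2⟩
    ⟨2 | 1 2 2⟩
    ⟨2 | 1 2 2 3⟩
    ⟨2 | 1 2 3⟩
    ⟨3 | 1⟩
    ⟨3 | 2⟩
    ⟨4 | 0⟩
    ⟨4 | 1⟩
    ⟨4 | 1⟩
    ⟨4 | 1⟩


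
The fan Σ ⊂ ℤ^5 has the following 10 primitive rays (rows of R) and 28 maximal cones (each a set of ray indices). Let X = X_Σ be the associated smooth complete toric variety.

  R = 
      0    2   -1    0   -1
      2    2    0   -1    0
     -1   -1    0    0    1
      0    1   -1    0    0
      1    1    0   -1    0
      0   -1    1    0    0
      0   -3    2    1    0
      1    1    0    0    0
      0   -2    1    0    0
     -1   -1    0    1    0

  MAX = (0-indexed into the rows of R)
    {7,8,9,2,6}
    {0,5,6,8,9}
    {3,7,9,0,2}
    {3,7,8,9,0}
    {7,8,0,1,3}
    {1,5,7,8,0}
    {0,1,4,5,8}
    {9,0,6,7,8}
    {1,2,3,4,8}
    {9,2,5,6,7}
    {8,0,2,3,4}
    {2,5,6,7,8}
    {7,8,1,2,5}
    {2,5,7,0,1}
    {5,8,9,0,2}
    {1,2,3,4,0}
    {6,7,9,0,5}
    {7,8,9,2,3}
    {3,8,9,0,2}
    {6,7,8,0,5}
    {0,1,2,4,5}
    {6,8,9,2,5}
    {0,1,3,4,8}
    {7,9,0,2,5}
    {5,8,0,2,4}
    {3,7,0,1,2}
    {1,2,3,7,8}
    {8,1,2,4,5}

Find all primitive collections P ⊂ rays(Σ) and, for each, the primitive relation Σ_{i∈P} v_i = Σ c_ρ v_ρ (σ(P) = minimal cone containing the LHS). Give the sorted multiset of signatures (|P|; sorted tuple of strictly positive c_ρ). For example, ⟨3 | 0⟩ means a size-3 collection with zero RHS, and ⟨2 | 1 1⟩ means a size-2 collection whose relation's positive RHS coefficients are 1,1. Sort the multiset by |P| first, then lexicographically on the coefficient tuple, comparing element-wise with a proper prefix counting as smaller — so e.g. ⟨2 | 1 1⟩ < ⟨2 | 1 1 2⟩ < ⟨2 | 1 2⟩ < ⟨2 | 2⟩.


Σ has 11 primitive collections:

  • {3,5}:  v_{3} + v_{5} = 0 — sig = ⟨2 | 0⟩
  • {4,9}:  v_{4} + v_{9} = 0 — sig = ⟨2 | 0⟩
  • {1,9}:  v_{1} + v_{9} = v_{7} — sig = ⟨2 | 1⟩
  • {4,7}:  v_{4} + v_{7} = v_{1} — sig = ⟨2 | 1⟩
  • {3,6}:  v_{3} + v_{6} = v_{7} + v_{8} + v_{9} — sig = ⟨2 | 1 1 1⟩
  • {4,6}:  v_{4} + v_{6} = v_{5} + v_{7} + v_{8} — sig = ⟨2 | 1 1 1⟩
  • {1,6}:  v_{1} + v_{6} = v_{5} + 2·v_{7} + v_{8} — sig = ⟨2 | 1 1 2⟩
  • {0,2,6}:  v_{0} + v_{2} + v_{6} = v_{5} + v_{9} — sig = ⟨3 | 1 1⟩
  • {0,2,7,8}:  v_{0} + v_{2} + v_{7} + v_{8} = 0 — sig = ⟨4 | 0⟩
  • {0,1,2,8}:  v_{0} + v_{1} + v_{2} + v_{8} = v_{4} — sig = ⟨4 | 1⟩
  • {5,7,8,9}:  v_{5} + v_{7} + v_{8} + v_{9} = v_{6} — sig = ⟨4 | 1⟩

so the primitive-relation signature multiset is
[⟨2 | 0⟩, ⟨2 | 0⟩, ⟨2 | 1⟩, ⟨2 | 1⟩, ⟨2 | 1 1 1⟩, ⟨2 | 1 1 1⟩, ⟨2 | 1 1 2⟩, ⟨3 | 1 1⟩, ⟨4 | 0⟩, ⟨4 | 1⟩, ⟨4 | 1⟩]


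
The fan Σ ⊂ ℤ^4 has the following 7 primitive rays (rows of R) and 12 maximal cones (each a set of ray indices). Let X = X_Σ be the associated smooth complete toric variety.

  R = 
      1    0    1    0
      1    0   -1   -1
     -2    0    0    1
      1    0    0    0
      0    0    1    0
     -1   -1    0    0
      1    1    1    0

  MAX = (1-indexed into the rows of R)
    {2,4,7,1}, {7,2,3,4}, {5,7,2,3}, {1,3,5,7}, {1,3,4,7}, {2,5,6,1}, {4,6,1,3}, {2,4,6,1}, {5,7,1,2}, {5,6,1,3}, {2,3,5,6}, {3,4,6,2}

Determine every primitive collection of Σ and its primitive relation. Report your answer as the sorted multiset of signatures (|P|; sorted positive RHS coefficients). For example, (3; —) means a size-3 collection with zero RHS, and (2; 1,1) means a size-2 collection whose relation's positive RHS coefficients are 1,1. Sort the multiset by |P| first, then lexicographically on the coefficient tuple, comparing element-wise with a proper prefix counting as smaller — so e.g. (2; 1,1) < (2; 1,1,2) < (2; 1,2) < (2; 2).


Δ(Σ) — 7 vertices, 3 min non-faces:

  P={4,5}:  v_{4} + v_{5} = v_{1} — sig = (2; 1)
  P={6,7}:  v_{6} + v_{7} = v_{5} — sig = (2; 1)
  P={1,2,3}:  v_{1} + v_{2} + v_{3} = 0 — sig = (3; —)

Sorted signature multiset PRS(X):
    |P|=2: 2 collections, coeffs (1), (1)
    |P|=3: 1 collection, coeffs ()


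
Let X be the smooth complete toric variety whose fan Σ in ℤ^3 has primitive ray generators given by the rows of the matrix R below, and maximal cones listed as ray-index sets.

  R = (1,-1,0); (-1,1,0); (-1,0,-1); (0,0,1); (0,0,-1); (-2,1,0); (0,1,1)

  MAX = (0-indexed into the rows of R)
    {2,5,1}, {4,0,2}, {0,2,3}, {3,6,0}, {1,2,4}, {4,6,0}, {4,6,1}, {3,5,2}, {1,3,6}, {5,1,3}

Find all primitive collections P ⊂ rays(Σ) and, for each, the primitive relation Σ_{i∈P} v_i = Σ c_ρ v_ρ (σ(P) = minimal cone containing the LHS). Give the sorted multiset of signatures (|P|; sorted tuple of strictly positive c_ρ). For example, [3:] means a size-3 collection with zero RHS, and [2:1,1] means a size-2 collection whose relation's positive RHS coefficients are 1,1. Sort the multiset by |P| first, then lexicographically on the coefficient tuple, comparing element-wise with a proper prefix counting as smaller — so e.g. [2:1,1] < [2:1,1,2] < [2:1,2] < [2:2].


|primitive collections| = 7. Relations:

  {0,1}:  v_{0} + v_{1} = 0  so sig = [2:]
  {3,4}:  v_{3} + v_{4} = 0  so sig = [2:]
  {2,6}:  v_{2} + v_{6} = v_{1}  so sig = [2:1]
  {0,5}:  v_{0} + v_{5} = v_{2} + v_{3}  so sig = [2:1,1]
  {4,5}:  v_{4} + v_{5} = v_{1} + v_{2}  so sig = [2:1,1]
  {5,6}:  v_{5} + v_{6} = 2·v_{1} + v_{3}  so sig = [2:1,2]
  {1,2,3}:  v_{1} + v_{2} + v_{3} = v_{5}  so sig = [3:1]

Hence PRS(X_Σ) =
[[2:], [2:], [2:1], [2:1,1], [2:1,1], [2:1,2], [3:1]]


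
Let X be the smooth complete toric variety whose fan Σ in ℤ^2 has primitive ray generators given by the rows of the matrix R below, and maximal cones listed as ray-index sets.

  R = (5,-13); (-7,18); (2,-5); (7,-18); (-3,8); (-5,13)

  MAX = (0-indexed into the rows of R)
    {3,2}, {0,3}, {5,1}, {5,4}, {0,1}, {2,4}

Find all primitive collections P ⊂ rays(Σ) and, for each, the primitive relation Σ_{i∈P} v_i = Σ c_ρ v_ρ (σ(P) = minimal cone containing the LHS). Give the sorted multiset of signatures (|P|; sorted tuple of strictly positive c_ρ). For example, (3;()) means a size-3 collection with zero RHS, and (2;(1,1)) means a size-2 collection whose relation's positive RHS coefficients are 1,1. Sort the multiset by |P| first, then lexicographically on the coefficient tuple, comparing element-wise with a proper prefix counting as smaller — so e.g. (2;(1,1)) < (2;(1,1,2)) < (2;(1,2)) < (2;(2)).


9 minimal non-faces of Δ(Σ) (on 6 rays):

  P={0,5}:  v_{0} + v_{5} = 0 — sig = (2;())
  P={1,3}:  v_{1} + v_{3} = 0 — sig = (2;())
  P={0,2}:  v_{0} + v_{2} = v_{3} — sig = (2;(1))
  P={0,4}:  v_{0} + v_{4} = v_{2} — sig = (2;(1))
  P={1,2}:  v_{1} + v_{2} = v_{5} — sig = (2;(1))
  P={2,5}:  v_{2} + v_{5} = v_{4} — sig = (2;(1))
  P={3,5}:  v_{3} + v_{5} = v_{2} — sig = (2;(1))
  P={1,4}:  v_{1} + v_{4} = 2·v_{5} — sig = (2;(2))
  P={3,4}:  v_{3} + v_{4} = 2·v_{2} — sig = (2;(2))

Signatures (|P|; sorted positive RHS coefficients), sorted:
    |P|=2: 9 collections, coeffs (), (), (1), (1), (1), (1), (1), (2), (2)


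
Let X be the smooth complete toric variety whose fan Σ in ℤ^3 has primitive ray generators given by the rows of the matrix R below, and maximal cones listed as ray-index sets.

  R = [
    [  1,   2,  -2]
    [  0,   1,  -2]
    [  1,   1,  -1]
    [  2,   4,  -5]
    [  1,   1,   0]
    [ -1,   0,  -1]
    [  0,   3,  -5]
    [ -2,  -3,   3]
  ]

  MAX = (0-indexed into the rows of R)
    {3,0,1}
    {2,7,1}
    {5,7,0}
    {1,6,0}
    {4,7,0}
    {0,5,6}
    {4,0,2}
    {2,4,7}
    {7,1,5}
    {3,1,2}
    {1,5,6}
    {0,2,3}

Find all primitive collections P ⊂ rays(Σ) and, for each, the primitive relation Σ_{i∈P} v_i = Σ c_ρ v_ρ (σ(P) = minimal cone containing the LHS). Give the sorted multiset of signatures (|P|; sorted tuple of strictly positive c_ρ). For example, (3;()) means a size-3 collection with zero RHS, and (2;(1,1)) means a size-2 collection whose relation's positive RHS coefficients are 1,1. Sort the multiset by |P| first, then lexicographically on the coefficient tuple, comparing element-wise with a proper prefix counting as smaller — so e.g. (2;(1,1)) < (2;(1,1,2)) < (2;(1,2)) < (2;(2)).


The 14 primitive collections of Σ (r=8, n=3):

  • {1,4}:  v_{1} + v_{4} = v_{0}  so sig = (2;(1))
  • {2,5}:  v_{2} + v_{5} = v_{1}  so sig = (2;(1))
  • {3,7}:  v_{3} + v_{7} = v_{1}  so sig = (2;(1))
  • {2,6}:  v_{2} + v_{6} = v_{0} + 2·v_{1}  so sig = (2;(1,2))
  • {3,4}:  v_{3} + v_{4} = 2·v_{0} + v_{2}  so sig = (2;(1,2))
  • {3,5}:  v_{3} + v_{5} = v_{0} + 2·v_{1}  so sig = (2;(1,2))
  • {4,5}:  v_{4} + v_{5} = 2·v_{0} + v_{7}  so sig = (2;(1,2))
  • {4,6}:  v_{4} + v_{6} = 2·v_{0} + v_{5}  so sig = (2;(1,2))
  • {6,7}:  v_{6} + v_{7} = 2·v_{5}  so sig = (2;(2))
  • {3,6}:  v_{3} + v_{6} = 2·v_{0} + 3·v_{1}  so sig = (2;(2,3))
  • {0,2,7}:  v_{0} + v_{2} + v_{7} = 0  so sig = (3;())
  • {0,1,2}:  v_{0} + v_{1} + v_{2} = v_{3}  so sig = (3;(1))
  • {0,1,5}:  v_{0} + v_{1} + v_{5} = v_{6}  so sig = (3;(1))
  • {0,1,7}:  v_{0} + v_{1} + v_{7} = v_{5}  so sig = (3;(1))

Hence PRS(X_Σ) =
    |P|=2: 10 collections, coeffs (1), (1), (1), (1,2), (1,2), (1,2), (1,2), (1,2), (2), (2,3)
    |P|=3: 4 collections, coeffs (), (1), (1), (1)


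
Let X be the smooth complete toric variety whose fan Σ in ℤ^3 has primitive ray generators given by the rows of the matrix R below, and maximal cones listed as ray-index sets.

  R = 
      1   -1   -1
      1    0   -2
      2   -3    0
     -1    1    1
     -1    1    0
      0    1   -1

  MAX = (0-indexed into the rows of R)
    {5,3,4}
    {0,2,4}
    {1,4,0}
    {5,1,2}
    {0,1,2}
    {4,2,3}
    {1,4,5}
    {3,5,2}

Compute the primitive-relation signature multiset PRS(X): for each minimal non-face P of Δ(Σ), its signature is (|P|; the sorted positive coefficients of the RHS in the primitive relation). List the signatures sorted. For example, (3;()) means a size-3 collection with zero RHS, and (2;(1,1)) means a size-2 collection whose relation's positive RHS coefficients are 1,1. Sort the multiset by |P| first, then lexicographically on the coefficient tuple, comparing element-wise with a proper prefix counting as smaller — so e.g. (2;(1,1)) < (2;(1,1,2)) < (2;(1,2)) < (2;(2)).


Primitive collections (5):

  P={0,3}:  v_{0} + v_{3} = 0 — sig = (2;())
  P={0,5}:  v_{0} + v_{5} = v_{1} — sig = (2;(1))
  P={1,3}:  v_{1} + v_{3} = v_{5} — sig = (2;(1))
  P={2,4,5}:  v_{2} + v_{4} + v_{5} = v_{0} — sig = (3;(1))
  P={1,2,4}:  v_{1} + v_{2} + v_{4} = 2·v_{0} — sig = (3;(2))

Signatures (|P|; sorted positive RHS coefficients), sorted:
[(2;()), (2;(1)), (2;(1)), (3;(1)), (3;(2))]


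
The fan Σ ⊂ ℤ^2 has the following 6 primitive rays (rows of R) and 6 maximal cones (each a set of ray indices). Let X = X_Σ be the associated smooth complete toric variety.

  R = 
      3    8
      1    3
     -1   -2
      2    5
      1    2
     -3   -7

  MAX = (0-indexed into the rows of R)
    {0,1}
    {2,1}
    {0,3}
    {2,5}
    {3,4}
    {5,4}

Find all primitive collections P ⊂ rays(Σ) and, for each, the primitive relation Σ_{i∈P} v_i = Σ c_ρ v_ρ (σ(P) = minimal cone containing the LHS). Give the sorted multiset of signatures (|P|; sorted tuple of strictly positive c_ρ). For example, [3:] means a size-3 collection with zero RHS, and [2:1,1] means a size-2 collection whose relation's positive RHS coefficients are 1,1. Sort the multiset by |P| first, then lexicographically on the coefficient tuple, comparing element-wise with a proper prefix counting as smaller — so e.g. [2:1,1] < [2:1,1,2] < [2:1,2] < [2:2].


9 collections generate NE(X_Σ); each relation:

  P={2,4}:  v_{2} + v_{4} = 0  so sig = [2:]
  P={1,3}:  v_{1} + v_{3} = v_{0}  so sig = [2:1]
  P={1,4}:  v_{1} + v_{4} = v_{3}  so sig = [2:1]
  P={2,3}:  v_{2} + v_{3} = v_{1}  so sig = [2:1]
  P={3,5}:  v_{3} + v_{5} = v_{2}  so sig = [2:1]
  P={0,5}:  v_{0} + v_{5} = v_{1} + v_{2}  so sig = [2:1,1]
  P={0,2}:  v_{0} + v_{2} = 2·v_{1}  so sig = [2:2]
  P={0,4}:  v_{0} + v_{4} = 2·v_{3}  so sig = [2:2]
  P={1,5}:  v_{1} + v_{5} = 2·v_{2}  so sig = [2:2]

so the primitive-relation signature multiset is
[[2:], [2:1], [2:1], [2:1], [2:1], [2:1,1], [2:2], [2:2], [2:2]]


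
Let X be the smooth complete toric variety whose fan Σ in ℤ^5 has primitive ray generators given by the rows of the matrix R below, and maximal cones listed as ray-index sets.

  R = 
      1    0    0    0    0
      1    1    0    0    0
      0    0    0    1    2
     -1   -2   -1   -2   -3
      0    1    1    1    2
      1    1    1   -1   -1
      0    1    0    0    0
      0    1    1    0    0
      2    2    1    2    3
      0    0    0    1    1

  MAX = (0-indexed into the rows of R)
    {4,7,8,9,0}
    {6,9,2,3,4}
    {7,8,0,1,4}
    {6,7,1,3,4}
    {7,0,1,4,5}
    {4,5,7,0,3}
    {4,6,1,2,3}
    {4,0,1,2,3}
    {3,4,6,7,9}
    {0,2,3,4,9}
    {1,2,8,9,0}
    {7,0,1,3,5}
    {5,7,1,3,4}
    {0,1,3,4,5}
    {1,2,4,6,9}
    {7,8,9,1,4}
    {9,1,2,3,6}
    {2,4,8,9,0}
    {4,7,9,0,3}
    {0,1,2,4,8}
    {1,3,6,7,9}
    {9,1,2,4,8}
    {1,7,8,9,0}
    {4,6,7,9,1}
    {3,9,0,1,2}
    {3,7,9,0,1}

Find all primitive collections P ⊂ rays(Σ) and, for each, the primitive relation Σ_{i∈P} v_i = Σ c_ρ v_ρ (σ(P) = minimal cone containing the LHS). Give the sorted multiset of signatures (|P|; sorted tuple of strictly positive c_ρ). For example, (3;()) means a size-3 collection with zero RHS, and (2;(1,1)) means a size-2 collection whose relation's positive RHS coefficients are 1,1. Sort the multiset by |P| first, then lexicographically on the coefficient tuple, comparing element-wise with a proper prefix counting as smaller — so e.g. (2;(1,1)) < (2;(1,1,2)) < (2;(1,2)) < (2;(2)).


|primitive collections| = 11. Relations:

  {0,6}:  v_{0} + v_{6} = v_{1}  so sig = (2;(1))
  {2,7}:  v_{2} + v_{7} = v_{4}  so sig = (2;(1))
  {3,8}:  v_{3} + v_{8} = v_{0}  so sig = (2;(1))
  {5,9}:  v_{5} + v_{9} = v_{0} + v_{7}  so sig = (2;(1,1))
  {2,5}:  v_{2} + v_{5} = v_{0} + v_{1} + v_{3} + 2·v_{4}  so sig = (2;(1,1,1,2))
  {5,6}:  v_{5} + v_{6} = 2·v_{1} + v_{3} + v_{4} + v_{7}  so sig = (2;(1,1,1,2))
  {5,8}:  v_{5} + v_{8} = 2·v_{0} + v_{1} + v_{4} + v_{7}  so sig = (2;(1,1,1,2))
  {6,8}:  v_{6} + v_{8} = 2·v_{1} + v_{4} + v_{9}  so sig = (2;(1,1,2))
  {1,3,4,9}:  v_{1} + v_{3} + v_{4} + v_{9} = 0  so sig = (4;())
  {0,1,4,9}:  v_{0} + v_{1} + v_{4} + v_{9} = v_{8}  so sig = (4;(1))
  {0,1,3,4,7}:  v_{0} + v_{1} + v_{3} + v_{4} + v_{7} = v_{5}  so sig = (5;(1))

Signatures (|P|; sorted positive RHS coefficients), sorted:
[(2;(1)), (2;(1)), (2;(1)), (2;(1,1)), (2;(1,1,1,2)), (2;(1,1,1,2)), (2;(1,1,1,2)), (2;(1,1,2)), (4;()), (4;(1)), (5;(1))]


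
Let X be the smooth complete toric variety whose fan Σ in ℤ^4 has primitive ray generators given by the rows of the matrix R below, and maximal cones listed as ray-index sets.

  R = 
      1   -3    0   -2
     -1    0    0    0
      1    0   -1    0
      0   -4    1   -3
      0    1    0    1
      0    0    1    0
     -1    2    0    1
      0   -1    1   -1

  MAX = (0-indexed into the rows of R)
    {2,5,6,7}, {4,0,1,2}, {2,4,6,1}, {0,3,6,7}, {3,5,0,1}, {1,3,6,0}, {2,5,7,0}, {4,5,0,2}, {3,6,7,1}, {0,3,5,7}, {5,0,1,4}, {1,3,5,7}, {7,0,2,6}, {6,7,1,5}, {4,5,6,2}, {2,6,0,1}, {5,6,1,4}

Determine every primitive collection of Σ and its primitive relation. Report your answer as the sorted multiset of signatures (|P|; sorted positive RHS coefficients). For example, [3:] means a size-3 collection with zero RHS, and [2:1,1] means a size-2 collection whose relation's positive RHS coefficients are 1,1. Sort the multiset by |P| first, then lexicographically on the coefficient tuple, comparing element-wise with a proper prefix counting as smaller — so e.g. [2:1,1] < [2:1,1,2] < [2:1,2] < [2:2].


9 minimal non-faces of Δ(Σ) (on 8 rays):

  • {4,7}:  v_{4} + v_{7} = v_{5}  so sig = [2:1]
  • {3,4}:  v_{3} + v_{4} = v_{0} + v_{1} + v_{5}  so sig = [2:1,1,1]
  • {2,3}:  v_{2} + v_{3} = 2·v_{0} + v_{6}  so sig = [2:1,2]
  • {0,4,6}:  v_{0} + v_{4} + v_{6} = 0  so sig = [3:]
  • {1,2,5}:  v_{1} + v_{2} + v_{5} = 0  so sig = [3:]
  • {0,1,7}:  v_{0} + v_{1} + v_{7} = v_{3}  so sig = [3:1]
  • {0,5,6}:  v_{0} + v_{5} + v_{6} = v_{7}  so sig = [3:1]
  • {1,2,7}:  v_{1} + v_{2} + v_{7} = v_{0} + v_{6}  so sig = [3:1,1]
  • {3,5,6}:  v_{3} + v_{5} + v_{6} = v_{1} + 2·v_{7}  so sig = [3:1,2]

so the primitive-relation signature multiset is
{ [2:1],  [2:1,1,1],  [2:1,2],  [3:] ×2,  [3:1] ×2,  [3:1,1],  [3:1,2] }


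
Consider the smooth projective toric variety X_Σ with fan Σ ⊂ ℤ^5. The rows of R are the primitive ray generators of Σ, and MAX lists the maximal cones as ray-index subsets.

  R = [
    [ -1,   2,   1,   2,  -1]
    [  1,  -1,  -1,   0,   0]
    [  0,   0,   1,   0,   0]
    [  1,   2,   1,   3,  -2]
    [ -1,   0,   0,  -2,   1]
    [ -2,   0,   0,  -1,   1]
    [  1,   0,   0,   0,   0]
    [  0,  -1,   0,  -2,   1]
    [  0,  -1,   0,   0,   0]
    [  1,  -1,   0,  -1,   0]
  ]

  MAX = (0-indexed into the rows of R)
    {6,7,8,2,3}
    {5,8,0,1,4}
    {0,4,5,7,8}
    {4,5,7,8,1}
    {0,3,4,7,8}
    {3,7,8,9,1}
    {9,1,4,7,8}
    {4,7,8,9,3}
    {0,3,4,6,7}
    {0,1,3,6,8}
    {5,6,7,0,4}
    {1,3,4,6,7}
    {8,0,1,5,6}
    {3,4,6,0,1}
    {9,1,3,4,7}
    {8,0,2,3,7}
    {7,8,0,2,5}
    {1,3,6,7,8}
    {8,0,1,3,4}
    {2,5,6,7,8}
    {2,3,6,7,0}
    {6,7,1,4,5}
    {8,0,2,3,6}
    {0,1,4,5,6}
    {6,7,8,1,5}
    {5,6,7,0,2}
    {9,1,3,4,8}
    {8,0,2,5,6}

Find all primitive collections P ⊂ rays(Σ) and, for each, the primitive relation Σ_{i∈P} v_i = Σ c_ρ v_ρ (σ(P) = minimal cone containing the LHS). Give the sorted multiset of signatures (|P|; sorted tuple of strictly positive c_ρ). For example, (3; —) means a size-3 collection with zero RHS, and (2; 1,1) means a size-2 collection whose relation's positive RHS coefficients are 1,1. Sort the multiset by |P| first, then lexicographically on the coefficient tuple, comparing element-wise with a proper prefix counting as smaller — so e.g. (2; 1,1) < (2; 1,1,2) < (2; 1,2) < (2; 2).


Primitive collections (11):

  P = {3,5}:  v_{3} + v_{5} = v_{0}  so sig = (2; 1)
  P = {1,2}:  v_{1} + v_{2} = v_{6} + v_{8}  so sig = (2; 1,1)
  P = {5,9}:  v_{5} + v_{9} = v_{4} + v_{8}  so sig = (2; 1,1)
  P = {0,9}:  v_{0} + v_{9} = v_{3} + v_{4} + v_{8}  so sig = (2; 1,1,1)
  P = {2,9}:  v_{2} + v_{9} = v_{3} + 2·v_{7} + v_{8}  so sig = (2; 1,1,2)
  P = {6,9}:  v_{6} + v_{9} = v_{1} + v_{3} + 2·v_{7}  so sig = (2; 1,1,2)
  P = {2,4}:  v_{2} + v_{4} = v_{0} + 2·v_{7}  so sig = (2; 1,2)
  P = {0,1,7}:  v_{0} + v_{1} + v_{7} = 0  so sig = (3; —)
  P = {4,6,8}:  v_{4} + v_{6} + v_{8} = v_{7}  so sig = (3; 1)
  P = {0,6,7,8}:  v_{0} + v_{6} + v_{7} + v_{8} = v_{2}  so sig = (4; 1)
  P = {1,3,4,7,8}:  v_{1} + v_{3} + v_{4} + v_{7} + v_{8} = v_{9}  so sig = (5; 1)

Signatures (|P|; sorted positive RHS coefficients), sorted:
[(2; 1), (2; 1,1), (2; 1,1), (2; 1,1,1), (2; 1,1,2), (2; 1,1,2), (2; 1,2), (3; —), (3; 1), (4; 1), (5; 1)]


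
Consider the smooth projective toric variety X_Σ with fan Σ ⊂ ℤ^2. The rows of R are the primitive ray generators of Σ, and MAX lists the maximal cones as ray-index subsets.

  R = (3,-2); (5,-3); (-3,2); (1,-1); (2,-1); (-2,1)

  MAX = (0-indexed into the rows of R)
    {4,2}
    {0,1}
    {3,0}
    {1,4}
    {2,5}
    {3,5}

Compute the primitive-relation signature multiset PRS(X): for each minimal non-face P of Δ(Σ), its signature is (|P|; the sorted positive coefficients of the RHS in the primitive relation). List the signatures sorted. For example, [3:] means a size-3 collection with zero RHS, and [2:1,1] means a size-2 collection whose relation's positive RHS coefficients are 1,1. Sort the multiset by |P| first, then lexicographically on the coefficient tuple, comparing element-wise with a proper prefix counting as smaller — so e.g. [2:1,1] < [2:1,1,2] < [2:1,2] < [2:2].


Primitive collections (9):

  {0,2}:  v_{0} + v_{2} = 0 — sig = [2:]
  {4,5}:  v_{4} + v_{5} = 0 — sig = [2:]
  {0,4}:  v_{0} + v_{4} = v_{1} — sig = [2:1]
  {0,5}:  v_{0} + v_{5} = v_{3} — sig = [2:1]
  {1,2}:  v_{1} + v_{2} = v_{4} — sig = [2:1]
  {1,5}:  v_{1} + v_{5} = v_{0} — sig = [2:1]
  {2,3}:  v_{2} + v_{3} = v_{5} — sig = [2:1]
  {3,4}:  v_{3} + v_{4} = v_{0} — sig = [2:1]
  {1,3}:  v_{1} + v_{3} = 2·v_{0} — sig = [2:2]

Hence PRS(X_Σ) =
    [2:]
    [2:]
    [2:1]
    [2:1]
    [2:1]
    [2:1]
    [2:1]
    [2:1]
    [2:2]


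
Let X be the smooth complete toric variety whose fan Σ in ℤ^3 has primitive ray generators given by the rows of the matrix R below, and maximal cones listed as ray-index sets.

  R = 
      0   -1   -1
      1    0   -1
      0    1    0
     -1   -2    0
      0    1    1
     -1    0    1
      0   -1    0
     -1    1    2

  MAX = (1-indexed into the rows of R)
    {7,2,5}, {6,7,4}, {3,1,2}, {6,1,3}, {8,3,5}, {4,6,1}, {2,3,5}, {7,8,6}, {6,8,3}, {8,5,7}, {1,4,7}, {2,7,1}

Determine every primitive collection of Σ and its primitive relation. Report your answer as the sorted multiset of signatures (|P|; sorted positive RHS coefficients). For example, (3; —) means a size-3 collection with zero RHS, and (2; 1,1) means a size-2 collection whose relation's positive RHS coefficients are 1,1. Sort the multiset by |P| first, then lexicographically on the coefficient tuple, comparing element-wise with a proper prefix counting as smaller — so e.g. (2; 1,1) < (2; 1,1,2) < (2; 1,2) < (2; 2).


Δ(Σ) — 8 vertices, 11 min non-faces:

  P = {1,5}:  v_{1} + v_{5} = 0  ⇒ sig = (2; —)
  P = {2,6}:  v_{2} + v_{6} = 0  ⇒ sig = (2; —)
  P = {3,7}:  v_{3} + v_{7} = 0  ⇒ sig = (2; —)
  P = {1,8}:  v_{1} + v_{8} = v_{6}  ⇒ sig = (2; 1)
  P = {2,8}:  v_{2} + v_{8} = v_{5}  ⇒ sig = (2; 1)
  P = {5,6}:  v_{5} + v_{6} = v_{8}  ⇒ sig = (2; 1)
  P = {2,4}:  v_{2} + v_{4} = v_{1} + v_{7}  ⇒ sig = (2; 1,1)
  P = {3,4}:  v_{3} + v_{4} = v_{1} + v_{6}  ⇒ sig = (2; 1,1)
  P = {4,5}:  v_{4} + v_{5} = v_{6} + v_{7}  ⇒ sig = (2; 1,1)
  P = {4,8}:  v_{4} + v_{8} = 2·v_{6} + v_{7}  ⇒ sig = (2; 1,2)
  P = {1,6,7}:  v_{1} + v_{6} + v_{7} = v_{4}  ⇒ sig = (3; 1)

Signatures (|P|; sorted positive RHS coefficients), sorted:
    (2; —)
    (2; —)
    (2; —)
    (2; 1)
    (2; 1)
    (2; 1)
    (2; 1,1)
    (2; 1,1)
    (2; 1,1)
    (2; 1,2)
    (3; 1)


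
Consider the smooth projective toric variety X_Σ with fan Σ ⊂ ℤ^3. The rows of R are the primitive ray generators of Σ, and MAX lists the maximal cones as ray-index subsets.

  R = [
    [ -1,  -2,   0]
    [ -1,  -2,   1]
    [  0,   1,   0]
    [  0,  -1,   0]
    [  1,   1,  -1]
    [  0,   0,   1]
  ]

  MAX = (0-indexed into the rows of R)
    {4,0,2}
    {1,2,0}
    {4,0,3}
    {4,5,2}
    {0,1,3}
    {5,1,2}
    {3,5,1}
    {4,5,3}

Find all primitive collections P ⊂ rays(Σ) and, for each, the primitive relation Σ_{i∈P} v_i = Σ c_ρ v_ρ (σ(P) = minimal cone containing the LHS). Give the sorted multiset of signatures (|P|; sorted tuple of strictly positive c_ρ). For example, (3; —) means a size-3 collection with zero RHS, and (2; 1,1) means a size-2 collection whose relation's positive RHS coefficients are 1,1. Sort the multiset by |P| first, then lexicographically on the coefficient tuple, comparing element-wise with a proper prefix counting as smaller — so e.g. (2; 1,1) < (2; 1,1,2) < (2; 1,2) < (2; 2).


Minimal non-faces — 3 found among 6 rays, 8 max cones:

  P={2,3}:  v_{2} + v_{3} = 0  so sig = (2; —)
  P={0,5}:  v_{0} + v_{5} = v_{1}  so sig = (2; 1)
  P={1,4}:  v_{1} + v_{4} = v_{3}  so sig = (2; 1)

Hence PRS(X_Σ) =
    |P|=2: 3 collections, coeffs (), (1), (1)


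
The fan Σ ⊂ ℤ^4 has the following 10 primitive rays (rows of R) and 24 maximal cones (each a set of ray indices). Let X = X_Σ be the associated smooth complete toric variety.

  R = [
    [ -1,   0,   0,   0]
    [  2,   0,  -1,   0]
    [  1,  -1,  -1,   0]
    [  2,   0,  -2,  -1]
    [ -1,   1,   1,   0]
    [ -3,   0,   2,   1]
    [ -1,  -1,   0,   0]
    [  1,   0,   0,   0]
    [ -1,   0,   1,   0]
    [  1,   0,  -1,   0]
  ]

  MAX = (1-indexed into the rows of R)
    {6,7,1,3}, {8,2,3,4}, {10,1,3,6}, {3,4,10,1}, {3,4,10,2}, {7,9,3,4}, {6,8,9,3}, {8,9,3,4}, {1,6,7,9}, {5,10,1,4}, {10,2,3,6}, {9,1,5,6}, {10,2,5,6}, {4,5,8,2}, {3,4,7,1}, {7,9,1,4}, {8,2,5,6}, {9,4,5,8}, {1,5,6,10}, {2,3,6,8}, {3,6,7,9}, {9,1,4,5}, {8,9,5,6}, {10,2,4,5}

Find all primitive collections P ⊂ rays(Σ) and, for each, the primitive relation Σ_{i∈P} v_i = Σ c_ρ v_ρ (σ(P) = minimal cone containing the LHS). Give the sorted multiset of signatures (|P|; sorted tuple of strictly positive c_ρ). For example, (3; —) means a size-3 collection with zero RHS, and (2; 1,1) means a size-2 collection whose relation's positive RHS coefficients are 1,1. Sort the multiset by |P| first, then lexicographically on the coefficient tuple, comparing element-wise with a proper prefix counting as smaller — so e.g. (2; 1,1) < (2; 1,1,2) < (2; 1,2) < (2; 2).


Δ(Σ) — 10 vertices, 12 min non-faces:

  • {1,8}:  v_{1} + v_{8} = 0 — sig = (2; —)
  • {3,5}:  v_{3} + v_{5} = 0 — sig = (2; —)
  • {9,10}:  v_{9} + v_{10} = 0 — sig = (2; —)
  • {1,2}:  v_{1} + v_{2} = v_{10} — sig = (2; 1)
  • {2,7}:  v_{2} + v_{7} = v_{3} — sig = (2; 1)
  • {2,9}:  v_{2} + v_{9} = v_{8} — sig = (2; 1)
  • {4,6}:  v_{4} + v_{6} = v_{1} — sig = (2; 1)
  • {8,10}:  v_{8} + v_{10} = v_{2} — sig = (2; 1)
  • {5,7}:  v_{5} + v_{7} = v_{1} + v_{9} — sig = (2; 1,1)
  • {7,8}:  v_{7} + v_{8} = v_{3} + v_{9} — sig = (2; 1,1)
  • {7,10}:  v_{7} + v_{10} = v_{1} + v_{3} — sig = (2; 1,1)
  • {1,3,9}:  v_{1} + v_{3} + v_{9} = v_{7} — sig = (3; 1)

so the primitive-relation signature multiset is
    (2; —)
    (2; —)
    (2; —)
    (2; 1)
    (2; 1)
    (2; 1)
    (2; 1)
    (2; 1)
    (2; 1,1)
    (2; 1,1)
    (2; 1,1)
    (3; 1)


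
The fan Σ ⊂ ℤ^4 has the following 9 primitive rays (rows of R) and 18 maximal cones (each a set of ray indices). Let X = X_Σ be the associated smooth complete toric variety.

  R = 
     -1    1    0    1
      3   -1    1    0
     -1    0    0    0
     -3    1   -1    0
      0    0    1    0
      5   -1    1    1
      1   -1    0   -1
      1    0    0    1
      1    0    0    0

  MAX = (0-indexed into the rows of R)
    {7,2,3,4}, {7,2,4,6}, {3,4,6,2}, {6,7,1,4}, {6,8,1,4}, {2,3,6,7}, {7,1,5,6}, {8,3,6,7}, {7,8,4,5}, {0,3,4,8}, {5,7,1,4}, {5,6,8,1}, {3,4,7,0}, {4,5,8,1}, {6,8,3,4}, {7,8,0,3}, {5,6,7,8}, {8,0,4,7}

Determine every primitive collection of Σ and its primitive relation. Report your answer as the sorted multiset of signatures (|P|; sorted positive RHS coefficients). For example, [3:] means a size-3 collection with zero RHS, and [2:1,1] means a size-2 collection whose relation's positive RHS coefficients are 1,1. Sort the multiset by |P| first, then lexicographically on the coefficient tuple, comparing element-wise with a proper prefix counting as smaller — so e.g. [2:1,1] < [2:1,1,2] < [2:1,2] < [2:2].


14 minimal non-faces of Δ(Σ) (on 9 rays):

  P = {0,6}:  v_{0} + v_{6} = 0  so sig = [2:]
  P = {1,3}:  v_{1} + v_{3} = 0  so sig = [2:]
  P = {2,8}:  v_{2} + v_{8} = 0  so sig = [2:]
  P = {2,5}:  v_{2} + v_{5} = v_{1} + v_{7}  so sig = [2:1,1]
  P = {3,5}:  v_{3} + v_{5} = v_{7} + v_{8}  so sig = [2:1,1]
  P = {0,1}:  v_{0} + v_{1} = v_{4} + v_{7} + v_{8}  so sig = [2:1,1,1]
  P = {0,2}:  v_{0} + v_{2} = v_{3} + v_{4} + v_{7}  so sig = [2:1,1,1]
  P = {1,2}:  v_{1} + v_{2} = v_{4} + v_{6} + v_{7}  so sig = [2:1,1,1]
  P = {0,5}:  v_{0} + v_{5} = v_{4} + 2·v_{7} + 2·v_{8}  so sig = [2:1,2,2]
  P = {1,7,8}:  v_{1} + v_{7} + v_{8} = v_{5}  so sig = [3:1]
  P = {4,5,6}:  v_{4} + v_{5} + v_{6} = 2·v_{1}  so sig = [3:2]
  P = {3,4,6,7}:  v_{3} + v_{4} + v_{6} + v_{7} = v_{2}  so sig = [4:1]
  P = {3,4,7,8}:  v_{3} + v_{4} + v_{7} + v_{8} = v_{0}  so sig = [4:1]
  P = {4,6,7,8}:  v_{4} + v_{6} + v_{7} + v_{8} = v_{1}  so sig = [4:1]

so the primitive-relation signature multiset is
[[2:], [2:], [2:], [2:1,1], [2:1,1], [2:1,1,1], [2:1,1,1], [2:1,1,1], [2:1,2,2], [3:1], [3:2], [4:1], [4:1], [4:1]]


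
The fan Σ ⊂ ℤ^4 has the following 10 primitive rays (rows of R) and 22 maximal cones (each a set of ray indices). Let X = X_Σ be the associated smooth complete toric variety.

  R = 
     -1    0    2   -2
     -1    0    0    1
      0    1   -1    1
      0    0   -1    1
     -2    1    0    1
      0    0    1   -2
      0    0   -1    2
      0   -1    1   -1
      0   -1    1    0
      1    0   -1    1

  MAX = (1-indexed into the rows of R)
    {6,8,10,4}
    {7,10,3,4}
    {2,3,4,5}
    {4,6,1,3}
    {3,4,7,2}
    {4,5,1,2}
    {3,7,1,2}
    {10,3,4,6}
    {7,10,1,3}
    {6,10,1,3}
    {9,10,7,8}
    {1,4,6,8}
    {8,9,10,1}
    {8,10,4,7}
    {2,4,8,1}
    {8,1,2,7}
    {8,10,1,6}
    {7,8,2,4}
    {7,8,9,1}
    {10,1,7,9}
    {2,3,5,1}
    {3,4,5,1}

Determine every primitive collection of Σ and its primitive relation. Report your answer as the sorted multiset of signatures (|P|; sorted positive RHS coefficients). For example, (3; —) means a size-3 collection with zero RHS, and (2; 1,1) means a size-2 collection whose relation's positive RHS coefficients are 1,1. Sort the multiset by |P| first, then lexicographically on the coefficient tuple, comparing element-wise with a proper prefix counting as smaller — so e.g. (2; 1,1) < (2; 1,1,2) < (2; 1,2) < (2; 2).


|primitive collections| = 17. Relations:

  P={3,8}:  v_{3} + v_{8} = 0 ; sig = (2; —)
  P={6,7}:  v_{6} + v_{7} = 0 ; sig = (2; —)
  P={2,10}:  v_{2} + v_{10} = v_{7} ; sig = (2; 1)
  P={2,6}:  v_{2} + v_{6} = v_{1} + v_{4} ; sig = (2; 1,1)
  P={4,9}:  v_{4} + v_{9} = v_{7} + v_{8} ; sig = (2; 1,1)
  P={5,10}:  v_{5} + v_{10} = v_{2} + v_{3} ; sig = (2; 1,1)
  P={3,9}:  v_{3} + v_{9} = v_{1} + v_{7} + v_{10} ; sig = (2; 1,1,1)
  P={5,8}:  v_{5} + v_{8} = v_{1} + v_{2} + v_{4} ; sig = (2; 1,1,1)
  P={5,9}:  v_{5} + v_{9} = v_{1} + v_{2} + v_{7} ; sig = (2; 1,1,1)
  P={6,9}:  v_{6} + v_{9} = v_{1} + v_{8} + v_{10} ; sig = (2; 1,1,1)
  P={2,9}:  v_{2} + v_{9} = v_{1} + 2·v_{7} + v_{8} ; sig = (2; 1,1,2)
  P={5,7}:  v_{5} + v_{7} = 2·v_{2} + v_{3} ; sig = (2; 1,2)
  P={5,6}:  v_{5} + v_{6} = 2·v_{1} + v_{3} + 2·v_{4} ; sig = (2; 1,2,2)
  P={1,4,10}:  v_{1} + v_{4} + v_{10} = 0 ; sig = (3; —)
  P={1,4,7}:  v_{1} + v_{4} + v_{7} = v_{2} ; sig = (3; 1)
  P={1,2,3,4}:  v_{1} + v_{2} + v_{3} + v_{4} = v_{5} ; sig = (4; 1)
  P={1,7,8,10}:  v_{1} + v_{7} + v_{8} + v_{10} = v_{9} ; sig = (4; 1)

Hence PRS(X_Σ) =
[(2; —), (2; —), (2; 1), (2; 1,1), (2; 1,1), (2; 1,1), (2; 1,1,1), (2; 1,1,1), (2; 1,1,1), (2; 1,1,1), (2; 1,1,2), (2; 1,2), (2; 1,2,2), (3; —), (3; 1), (4; 1), (4; 1)]
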